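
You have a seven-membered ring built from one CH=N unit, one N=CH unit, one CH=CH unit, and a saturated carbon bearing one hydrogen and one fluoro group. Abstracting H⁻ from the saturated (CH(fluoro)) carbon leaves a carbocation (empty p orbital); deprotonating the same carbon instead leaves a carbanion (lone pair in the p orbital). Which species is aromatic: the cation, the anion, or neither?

The cation

In either ion the ring is fully conjugated: every atom, including the new sp² carbon, supplies a p orbital.
Cation: 3 × 2 + 0 = 6 π electrons → 4(1)+2, aromatic.
Anion: 3 × 2 + 2 = 8 π electrons → 4(2), antiaromatic.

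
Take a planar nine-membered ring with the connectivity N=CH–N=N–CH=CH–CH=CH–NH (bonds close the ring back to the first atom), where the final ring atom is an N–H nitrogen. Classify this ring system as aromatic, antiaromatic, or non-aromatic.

All ring atoms are sp² and supply a p orbital to the ring (every atom in a ring double bond is sp² and brings one electron to the p orbital; the doubly-bonded nitrogens are pyridine-type — their lone pairs lie in the ring plane, leaving one electron in the p orbital; the pyrrole-type nitrogen donates its lone pair from the p orbital); the conjugation is uninterrupted.
Counting π electrons: 4 × 2 = 8 from the double-bond units + 2 from the NH atom = 10.
Since 10 = 4·2 + 2, the ring meets the 4n+2 criterion.

Aromatic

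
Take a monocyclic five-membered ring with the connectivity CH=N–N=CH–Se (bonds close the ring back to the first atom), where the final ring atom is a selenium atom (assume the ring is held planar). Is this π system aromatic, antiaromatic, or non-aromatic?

The p orbitals form a continuous loop: every atom in a ring double bond is sp² and brings one electron to the p orbital; each sp² =N– keeps its lone pair in-plane and puts one electron into the π system; the selenium donates one lone pair from its p orbital. The ring is fully conjugated.
Counting π electrons: 2 × 2 = 4 from the double-bond units + 2 from the Se atom = 6.
That gives a 4n+2 count (6, n = 1).

Aromatic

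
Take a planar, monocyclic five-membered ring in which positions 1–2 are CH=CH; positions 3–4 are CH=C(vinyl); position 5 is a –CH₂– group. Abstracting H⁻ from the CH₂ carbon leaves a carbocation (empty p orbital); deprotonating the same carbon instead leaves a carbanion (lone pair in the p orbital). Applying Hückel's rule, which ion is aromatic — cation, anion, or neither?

The anion

In either ion the ring is fully conjugated: every atom, including the new sp² carbon, supplies a p orbital.
Cation: 2 × 2 + 0 = 4 π electrons → 4(1), antiaromatic.
Anion: 2 × 2 + 2 = 6 π electrons → 4(1)+2, aromatic.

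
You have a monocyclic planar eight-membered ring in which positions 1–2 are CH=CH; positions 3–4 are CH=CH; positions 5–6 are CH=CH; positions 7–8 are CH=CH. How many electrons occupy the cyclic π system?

8

Every ring atom contributes a p orbital perpendicular to the ring (the double-bond atoms are sp², each contributing one p electron), so the π system is cyclic and fully conjugated.
π-electron count: 4 × 2 = 8 from the 4 double-bond units.
This is cyclooctatetraene.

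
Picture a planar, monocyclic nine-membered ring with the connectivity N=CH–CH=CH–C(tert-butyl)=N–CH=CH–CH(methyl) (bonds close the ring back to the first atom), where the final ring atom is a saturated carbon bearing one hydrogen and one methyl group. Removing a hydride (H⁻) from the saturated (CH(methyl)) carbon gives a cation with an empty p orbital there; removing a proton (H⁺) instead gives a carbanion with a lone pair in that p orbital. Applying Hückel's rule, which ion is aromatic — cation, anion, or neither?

Once that carbon is sp², every ring atom has a p orbital and both ions are fully conjugated.
Cation: 4 × 2 + 0 = 8 π electrons → 4(2), antiaromatic.
Anion: 4 × 2 + 2 = 10 π electrons → 4(2)+2, aromatic.

The anion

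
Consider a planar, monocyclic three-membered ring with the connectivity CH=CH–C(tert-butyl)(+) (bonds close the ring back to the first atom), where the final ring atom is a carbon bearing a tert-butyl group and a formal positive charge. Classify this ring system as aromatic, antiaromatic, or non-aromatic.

Every ring atom contributes a p orbital perpendicular to the ring (each doubly-bonded ring atom is sp² with one p-orbital electron; the carbocation has an empty p orbital), so the π system is cyclic and fully conjugated.
Counting π electrons: 1 × 2 = 2 from the double-bond unit + 0 from the C(tert-butyl)(+) atom = 2.
That gives a 4n+2 count (2, n = 0).

Aromatic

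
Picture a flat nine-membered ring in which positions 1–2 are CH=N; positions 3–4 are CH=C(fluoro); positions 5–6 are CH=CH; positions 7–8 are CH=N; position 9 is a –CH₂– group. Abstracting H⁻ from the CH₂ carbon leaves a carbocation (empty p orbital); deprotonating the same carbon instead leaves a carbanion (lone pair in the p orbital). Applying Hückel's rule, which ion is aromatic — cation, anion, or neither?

Once that carbon is sp², every ring atom has a p orbital and both ions are fully conjugated.
Cation: 4 × 2 + 0 = 8 π electrons → 4(2), antiaromatic.
Anion: 4 × 2 + 2 = 10 π electrons → 4(2)+2, aromatic.

The anion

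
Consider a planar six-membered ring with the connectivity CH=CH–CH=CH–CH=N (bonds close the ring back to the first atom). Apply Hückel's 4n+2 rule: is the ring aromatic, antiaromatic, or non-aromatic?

The p orbitals form a continuous loop: every atom in a ring double bond is sp² and brings one electron to the p orbital; each =N– nitrogen is pyridine-type (lone pair in the sp² plane, one electron in the p orbital). The ring is fully conjugated.
Counting π electrons: 3 × 2 = 6 from the 3 double-bond units.
With 6 π electrons (n = 1), the Hückel 4n+2 condition holds.

Aromatic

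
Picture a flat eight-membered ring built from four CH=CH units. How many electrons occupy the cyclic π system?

8

Every ring atom contributes a p orbital perpendicular to the ring (every atom in a ring double bond is sp² and brings one electron to the p orbital), so the π system is cyclic and fully conjugated.
Adding the contributions, 4 × 2 = 8 from the 4 double-bond units.
This is cyclooctatetraene.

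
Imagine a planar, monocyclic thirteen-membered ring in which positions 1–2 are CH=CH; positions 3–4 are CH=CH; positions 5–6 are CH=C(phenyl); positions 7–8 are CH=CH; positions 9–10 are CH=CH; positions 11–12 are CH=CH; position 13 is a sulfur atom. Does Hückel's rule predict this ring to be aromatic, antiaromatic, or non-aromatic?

All ring atoms are sp² and supply a p orbital to the ring (the double-bond atoms are sp², each contributing one p electron; the sulfur donates one lone pair from its p orbital); the conjugation is uninterrupted.
π-electron count: 6 × 2 = 12 from the double-bond units + 2 from the S atom = 14.
14 = 4(3) + 2, which satisfies Hückel's 4n+2 rule.

Aromatic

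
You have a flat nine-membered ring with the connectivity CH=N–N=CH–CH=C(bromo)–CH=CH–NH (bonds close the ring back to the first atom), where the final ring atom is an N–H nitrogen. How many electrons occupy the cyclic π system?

All ring atoms are sp² and supply a p orbital to the ring (every atom in a ring double bond is sp² and brings one electron to the p orbital; each sp² =N– keeps its lone pair in-plane and puts one electron into the π system; the pyrrole-type nitrogen donates its lone pair from the p orbital); the conjugation is uninterrupted.
Adding the contributions, 4 × 2 = 8 from the double-bond units + 2 from the NH atom = 10.

10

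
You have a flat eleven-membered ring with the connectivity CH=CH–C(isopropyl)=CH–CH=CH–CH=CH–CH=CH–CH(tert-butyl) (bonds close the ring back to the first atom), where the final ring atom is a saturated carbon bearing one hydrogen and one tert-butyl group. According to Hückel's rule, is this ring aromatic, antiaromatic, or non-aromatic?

The CH(tert-butyl) carbon is saturated: that saturated carbon is sp³ and has no p orbital in the ring π system. Conjugation is not continuous around the ring.
Broken conjugation rules out both aromaticity and antiaromaticity.

Non-aromatic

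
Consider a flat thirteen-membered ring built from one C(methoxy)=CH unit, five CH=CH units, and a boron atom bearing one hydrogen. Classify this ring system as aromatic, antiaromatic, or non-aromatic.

Antiaromatic

The p orbitals form a continuous loop: every atom in a ring double bond is sp² and brings one electron to the p orbital; the boron has an empty p orbital. The ring is fully conjugated.
Tallying contributions gives 6 × 2 = 12 from the double-bond units + 0 from the BH atom = 12.
With 12 = 4·3 π electrons, Hückel's rule classifies the planar ring as antiaromatic.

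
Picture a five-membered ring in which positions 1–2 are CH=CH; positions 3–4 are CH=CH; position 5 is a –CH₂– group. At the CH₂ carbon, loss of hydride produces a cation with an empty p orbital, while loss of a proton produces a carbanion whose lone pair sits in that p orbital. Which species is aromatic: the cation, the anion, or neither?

The anion

Once that carbon is sp², every ring atom has a p orbital and both ions are fully conjugated.
Cation: 2 × 2 + 0 = 4 π electrons → 4(1), antiaromatic.
Anion: 2 × 2 + 2 = 6 π electrons → 4(1)+2, aromatic.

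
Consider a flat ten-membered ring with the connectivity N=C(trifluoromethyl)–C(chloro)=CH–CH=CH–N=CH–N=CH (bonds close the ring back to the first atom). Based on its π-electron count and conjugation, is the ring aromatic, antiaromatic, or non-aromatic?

Aromatic

Every ring atom contributes a p orbital perpendicular to the ring (every atom in a ring double bond is sp² and brings one electron to the p orbital; each sp² =N– keeps its lone pair in-plane and puts one electron into the π system), so the π system is cyclic and fully conjugated.
Adding the contributions, 5 × 2 = 10 from the 5 double-bond units.
10 = 4(2) + 2, which satisfies Hückel's 4n+2 rule.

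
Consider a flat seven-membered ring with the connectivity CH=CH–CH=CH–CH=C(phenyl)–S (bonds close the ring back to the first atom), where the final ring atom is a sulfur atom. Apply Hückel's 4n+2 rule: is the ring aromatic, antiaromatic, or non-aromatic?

Antiaromatic

The p orbitals form a continuous loop: each doubly-bonded ring atom is sp² with one p-orbital electron; the sulfur donates one lone pair from its p orbital. The ring is fully conjugated.
π-electron count: 3 × 2 = 6 from the double-bond units + 2 from the S atom = 8.
A 4n π count (8, n = 2) in a planar conjugated ring means antiaromatic.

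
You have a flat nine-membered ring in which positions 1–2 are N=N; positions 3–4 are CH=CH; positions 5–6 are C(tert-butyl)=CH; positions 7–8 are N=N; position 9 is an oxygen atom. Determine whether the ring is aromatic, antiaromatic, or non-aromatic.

The p orbitals form a continuous loop: each doubly-bonded ring atom is sp² with one p-orbital electron; each =N– nitrogen is pyridine-type (lone pair in the sp² plane, one electron in the p orbital); the oxygen donates one lone pair from its p orbital. The ring is fully conjugated.
π-electron count: 4 × 2 = 8 from the double-bond units + 2 from the O atom = 10.
That gives a 4n+2 count (10, n = 2).

Aromatic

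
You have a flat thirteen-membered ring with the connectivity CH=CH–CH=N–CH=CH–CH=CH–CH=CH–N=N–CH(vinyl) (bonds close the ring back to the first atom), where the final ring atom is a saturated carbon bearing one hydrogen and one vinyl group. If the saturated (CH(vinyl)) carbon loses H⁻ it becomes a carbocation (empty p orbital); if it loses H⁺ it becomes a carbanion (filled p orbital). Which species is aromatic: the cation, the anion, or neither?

The anion

In either ion the ring is fully conjugated: every atom, including the new sp² carbon, supplies a p orbital.
Cation: 6 × 2 + 0 = 12 π electrons → 4(3), antiaromatic.
Anion: 6 × 2 + 2 = 14 π electrons → 4(3)+2, aromatic.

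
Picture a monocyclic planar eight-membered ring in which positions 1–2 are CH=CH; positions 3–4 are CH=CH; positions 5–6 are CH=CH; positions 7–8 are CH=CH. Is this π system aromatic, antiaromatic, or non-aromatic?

Antiaromatic

Every ring atom contributes a p orbital perpendicular to the ring (each doubly-bonded ring atom is sp² with one p-orbital electron), so the π system is cyclic and fully conjugated.
Adding the contributions, 4 × 2 = 8 from the 4 double-bond units.
A 4n π count (8, n = 2) in a planar conjugated ring means antiaromatic.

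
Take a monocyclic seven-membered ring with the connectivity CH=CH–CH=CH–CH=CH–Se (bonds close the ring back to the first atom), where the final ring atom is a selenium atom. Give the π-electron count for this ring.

8

All ring atoms are sp² and supply a p orbital to the ring (every atom in a ring double bond is sp² and brings one electron to the p orbital; the selenium donates one lone pair from its p orbital); the conjugation is uninterrupted.
Tallying contributions gives 3 × 2 = 6 from the double-bond units + 2 from the Se atom = 8.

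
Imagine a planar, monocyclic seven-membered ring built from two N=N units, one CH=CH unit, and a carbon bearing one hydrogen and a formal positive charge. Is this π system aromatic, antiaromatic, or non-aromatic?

All ring atoms are sp² and supply a p orbital to the ring (the double-bond atoms are sp², each contributing one p electron; the doubly-bonded nitrogens are pyridine-type — their lone pairs lie in the ring plane, leaving one electron in the p orbital; the carbocation has an empty p orbital); the conjugation is uninterrupted.
Counting π electrons: 3 × 2 = 6 from the double-bond units + 0 from the CH(+) atom = 6.
That gives a 4n+2 count (6, n = 1).

Aromatic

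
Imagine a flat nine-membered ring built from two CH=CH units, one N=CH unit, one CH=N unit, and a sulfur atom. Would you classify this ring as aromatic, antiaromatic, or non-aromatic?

Aromatic

Every ring atom contributes a p orbital perpendicular to the ring (every atom in a ring double bond is sp² and brings one electron to the p orbital; each =N– nitrogen is pyridine-type (lone pair in the sp² plane, one electron in the p orbital); the sulfur donates one lone pair from its p orbital), so the π system is cyclic and fully conjugated.
Adding the contributions, 4 × 2 = 8 from the double-bond units + 2 from the S atom = 10.
10 = 4(2) + 2, which satisfies Hückel's 4n+2 rule.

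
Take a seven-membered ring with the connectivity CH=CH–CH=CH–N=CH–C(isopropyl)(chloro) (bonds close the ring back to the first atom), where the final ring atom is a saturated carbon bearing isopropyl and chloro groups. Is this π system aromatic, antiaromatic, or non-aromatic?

At the C(isopropyl)(chloro) position, that saturated carbon is sp³ and has no p orbital in the ring π system; the ring's p-orbital overlap is broken there.
A ring that is not fully conjugated cannot be aromatic or antiaromatic regardless of its π-electron count.

Non-aromatic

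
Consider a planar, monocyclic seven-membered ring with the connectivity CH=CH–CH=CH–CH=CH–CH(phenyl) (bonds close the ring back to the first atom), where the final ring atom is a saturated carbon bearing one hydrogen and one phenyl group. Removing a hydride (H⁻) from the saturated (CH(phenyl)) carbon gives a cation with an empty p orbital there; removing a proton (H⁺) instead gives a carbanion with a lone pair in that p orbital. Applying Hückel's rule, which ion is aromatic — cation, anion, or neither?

The cation

In either ion the ring is fully conjugated: every atom, including the new sp² carbon, supplies a p orbital.
Cation: 3 × 2 + 0 = 6 π electrons → 4(1)+2, aromatic.
Anion: 3 × 2 + 2 = 8 π electrons → 4(2), antiaromatic.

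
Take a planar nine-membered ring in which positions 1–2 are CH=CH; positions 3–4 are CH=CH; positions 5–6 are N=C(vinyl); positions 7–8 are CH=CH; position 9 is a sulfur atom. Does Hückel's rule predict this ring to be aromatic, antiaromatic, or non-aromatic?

Aromatic

The p orbitals form a continuous loop: each doubly-bonded ring atom is sp² with one p-orbital electron; the doubly-bonded nitrogens are pyridine-type — their lone pairs lie in the ring plane, leaving one electron in the p orbital; the sulfur donates one lone pair from its p orbital. The ring is fully conjugated.
Counting π electrons: 4 × 2 = 8 from the double-bond units + 2 from the S atom = 10.
That gives a 4n+2 count (10, n = 2).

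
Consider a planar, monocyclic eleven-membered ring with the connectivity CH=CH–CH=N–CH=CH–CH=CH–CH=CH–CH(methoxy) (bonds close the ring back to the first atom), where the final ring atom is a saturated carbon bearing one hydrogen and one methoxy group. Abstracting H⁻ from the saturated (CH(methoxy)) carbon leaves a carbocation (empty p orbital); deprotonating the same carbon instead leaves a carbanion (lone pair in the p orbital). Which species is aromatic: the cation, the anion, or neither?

In either ion the ring is fully conjugated: every atom, including the new sp² carbon, supplies a p orbital.
Cation: 5 × 2 + 0 = 10 π electrons → 4(2)+2, aromatic.
Anion: 5 × 2 + 2 = 12 π electrons → 4(3), antiaromatic.

The cation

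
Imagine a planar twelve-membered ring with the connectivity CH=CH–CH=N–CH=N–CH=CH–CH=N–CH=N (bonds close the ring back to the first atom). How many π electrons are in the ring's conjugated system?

12

All ring atoms are sp² and supply a p orbital to the ring (the double-bond atoms are sp², each contributing one p electron; the doubly-bonded nitrogens are pyridine-type — their lone pairs lie in the ring plane, leaving one electron in the p orbital); the conjugation is uninterrupted.
π-electron count: 6 × 2 = 12 from the 6 double-bond units.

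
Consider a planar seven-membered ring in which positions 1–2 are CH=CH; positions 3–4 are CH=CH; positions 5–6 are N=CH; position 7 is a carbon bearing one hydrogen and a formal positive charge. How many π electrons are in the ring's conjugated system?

6

Check conjugation: each doubly-bonded ring atom is sp² with one p-orbital electron; each sp² =N– keeps its lone pair in-plane and puts one electron into the π system; the carbocation has an empty p orbital — every position has a p orbital, so the cyclic π system is continuous.
Counting π electrons: 3 × 2 = 6 from the double-bond units + 0 from the CH(+) atom = 6.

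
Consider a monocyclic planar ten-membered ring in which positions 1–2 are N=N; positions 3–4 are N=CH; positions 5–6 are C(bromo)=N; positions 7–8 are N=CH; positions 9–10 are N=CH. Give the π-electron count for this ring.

10

Check conjugation: the double-bond atoms are sp², each contributing one p electron; each sp² =N– keeps its lone pair in-plane and puts one electron into the π system — every position has a p orbital, so the cyclic π system is continuous.
Counting π electrons: 5 × 2 = 10 from the 5 double-bond units.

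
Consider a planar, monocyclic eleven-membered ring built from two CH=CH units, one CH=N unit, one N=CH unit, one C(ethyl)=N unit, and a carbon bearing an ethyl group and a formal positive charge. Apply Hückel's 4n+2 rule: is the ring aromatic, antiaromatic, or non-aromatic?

Every ring atom contributes a p orbital perpendicular to the ring (the double-bond atoms are sp², each contributing one p electron; each sp² =N– keeps its lone pair in-plane and puts one electron into the π system; the carbocation has an empty p orbital), so the π system is cyclic and fully conjugated.
Adding the contributions, 5 × 2 = 10 from the double-bond units + 0 from the C(ethyl)(+) atom = 10.
10 = 4(2) + 2, which satisfies Hückel's 4n+2 rule.

Aromatic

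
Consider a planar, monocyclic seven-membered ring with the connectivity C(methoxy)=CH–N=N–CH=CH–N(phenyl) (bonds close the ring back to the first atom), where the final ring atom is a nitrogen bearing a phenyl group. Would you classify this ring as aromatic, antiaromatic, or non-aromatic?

Every ring atom contributes a p orbital perpendicular to the ring (the double-bond atoms are sp², each contributing one p electron; each sp² =N– keeps its lone pair in-plane and puts one electron into the π system; the pyrrole-type nitrogen donates its lone pair from the p orbital), so the π system is cyclic and fully conjugated.
Tallying contributions gives 3 × 2 = 6 from the double-bond units + 2 from the N(phenyl) atom = 8.
With 8 = 4·2 π electrons, Hückel's rule classifies the planar ring as antiaromatic.

Antiaromatic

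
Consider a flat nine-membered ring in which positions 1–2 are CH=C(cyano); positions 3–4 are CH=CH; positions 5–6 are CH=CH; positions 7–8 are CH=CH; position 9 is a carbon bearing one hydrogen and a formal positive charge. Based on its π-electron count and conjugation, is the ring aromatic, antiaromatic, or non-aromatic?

Antiaromatic

The p orbitals form a continuous loop: each doubly-bonded ring atom is sp² with one p-orbital electron; the carbocation has an empty p orbital. The ring is fully conjugated.
Adding the contributions, 4 × 2 = 8 from the double-bond units + 0 from the CH(+) atom = 8.
8 = 4(2); a planar, fully conjugated 4n system is antiaromatic.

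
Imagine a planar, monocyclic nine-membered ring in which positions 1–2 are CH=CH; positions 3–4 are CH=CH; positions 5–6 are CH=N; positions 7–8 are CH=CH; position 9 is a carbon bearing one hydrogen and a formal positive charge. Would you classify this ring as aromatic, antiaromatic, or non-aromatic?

All ring atoms are sp² and supply a p orbital to the ring (the double-bond atoms are sp², each contributing one p electron; the doubly-bonded nitrogens are pyridine-type — their lone pairs lie in the ring plane, leaving one electron in the p orbital; the carbocation has an empty p orbital); the conjugation is uninterrupted.
Counting π electrons: 4 × 2 = 8 from the double-bond units + 0 from the CH(+) atom = 8.
8 = 4(2); a planar, fully conjugated 4n system is antiaromatic.

Antiaromatic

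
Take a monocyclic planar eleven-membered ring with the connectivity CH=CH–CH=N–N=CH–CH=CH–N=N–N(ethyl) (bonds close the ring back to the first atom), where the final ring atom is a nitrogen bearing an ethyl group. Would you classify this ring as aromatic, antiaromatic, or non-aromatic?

Antiaromatic

Check conjugation: every atom in a ring double bond is sp² and brings one electron to the p orbital; each =N– nitrogen is pyridine-type (lone pair in the sp² plane, one electron in the p orbital); the pyrrole-type nitrogen donates its lone pair from the p orbital — every position has a p orbital, so the cyclic π system is continuous.
Tallying contributions gives 5 × 2 = 10 from the double-bond units + 2 from the N(ethyl) atom = 12.
12 = 4(3); a planar, fully conjugated 4n system is antiaromatic.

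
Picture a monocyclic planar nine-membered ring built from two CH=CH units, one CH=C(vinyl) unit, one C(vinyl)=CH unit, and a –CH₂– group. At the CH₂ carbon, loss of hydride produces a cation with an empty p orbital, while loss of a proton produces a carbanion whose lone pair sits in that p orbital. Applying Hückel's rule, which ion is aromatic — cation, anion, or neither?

Both ions have a continuous loop of p orbitals — each ring atom is sp².
Cation: 4 × 2 + 0 = 8 π electrons → 4(2), antiaromatic.
Anion: 4 × 2 + 2 = 10 π electrons → 4(2)+2, aromatic.

The anion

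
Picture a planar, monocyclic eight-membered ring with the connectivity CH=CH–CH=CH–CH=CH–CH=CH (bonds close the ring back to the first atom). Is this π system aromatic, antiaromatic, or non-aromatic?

Every ring atom contributes a p orbital perpendicular to the ring (every atom in a ring double bond is sp² and brings one electron to the p orbital), so the π system is cyclic and fully conjugated.
Counting π electrons: 4 × 2 = 8 from the 4 double-bond units.
A 4n π count (8, n = 2) in a planar conjugated ring means antiaromatic.

Antiaromatic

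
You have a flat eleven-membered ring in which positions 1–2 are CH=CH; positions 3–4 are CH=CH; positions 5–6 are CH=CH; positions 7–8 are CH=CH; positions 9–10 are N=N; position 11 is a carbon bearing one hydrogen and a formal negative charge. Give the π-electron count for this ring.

All ring atoms are sp² and supply a p orbital to the ring (each doubly-bonded ring atom is sp² with one p-orbital electron; each =N– nitrogen is pyridine-type (lone pair in the sp² plane, one electron in the p orbital); the carbanion's lone pair occupies the p orbital); the conjugation is uninterrupted.
π-electron count: 5 × 2 = 10 from the double-bond units + 2 from the CH(-) atom = 12.

12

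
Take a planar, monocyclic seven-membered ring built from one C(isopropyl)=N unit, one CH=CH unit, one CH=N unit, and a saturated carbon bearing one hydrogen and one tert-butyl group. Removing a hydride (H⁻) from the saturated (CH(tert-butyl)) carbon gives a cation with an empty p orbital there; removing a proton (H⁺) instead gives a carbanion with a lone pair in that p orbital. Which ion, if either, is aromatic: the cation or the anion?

Once that carbon is sp², every ring atom has a p orbital and both ions are fully conjugated.
Cation: 3 × 2 + 0 = 6 π electrons → 4(1)+2, aromatic.
Anion: 3 × 2 + 2 = 8 π electrons → 4(2), antiaromatic.

The cation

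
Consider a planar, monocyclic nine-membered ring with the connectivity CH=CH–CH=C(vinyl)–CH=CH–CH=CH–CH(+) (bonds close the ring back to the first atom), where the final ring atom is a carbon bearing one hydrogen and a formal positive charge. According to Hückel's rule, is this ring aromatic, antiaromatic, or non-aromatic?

Antiaromatic

Check conjugation: each doubly-bonded ring atom is sp² with one p-orbital electron; the carbocation has an empty p orbital — every position has a p orbital, so the cyclic π system is continuous.
Counting π electrons: 4 × 2 = 8 from the double-bond units + 0 from the CH(+) atom = 8.
A 4n π count (8, n = 2) in a planar conjugated ring means antiaromatic.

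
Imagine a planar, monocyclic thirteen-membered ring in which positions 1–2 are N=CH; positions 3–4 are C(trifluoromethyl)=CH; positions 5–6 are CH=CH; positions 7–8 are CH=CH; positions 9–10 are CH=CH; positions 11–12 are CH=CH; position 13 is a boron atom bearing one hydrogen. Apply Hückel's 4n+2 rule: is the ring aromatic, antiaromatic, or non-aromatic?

Antiaromatic

Every ring atom contributes a p orbital perpendicular to the ring (each doubly-bonded ring atom is sp² with one p-orbital electron; each sp² =N– keeps its lone pair in-plane and puts one electron into the π system; the boron has an empty p orbital), so the π system is cyclic and fully conjugated.
π-electron count: 6 × 2 = 12 from the double-bond units + 0 from the BH atom = 12.
With 12 = 4·3 π electrons, Hückel's rule classifies the planar ring as antiaromatic.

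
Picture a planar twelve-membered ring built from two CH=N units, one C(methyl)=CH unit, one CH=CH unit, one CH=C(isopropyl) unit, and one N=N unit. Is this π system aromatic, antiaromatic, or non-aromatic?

Antiaromatic

Check conjugation: each doubly-bonded ring atom is sp² with one p-orbital electron; each sp² =N– keeps its lone pair in-plane and puts one electron into the π system — every position has a p orbital, so the cyclic π system is continuous.
π-electron count: 6 × 2 = 12 from the 6 double-bond units.
With 12 = 4·3 π electrons, Hückel's rule classifies the planar ring as antiaromatic.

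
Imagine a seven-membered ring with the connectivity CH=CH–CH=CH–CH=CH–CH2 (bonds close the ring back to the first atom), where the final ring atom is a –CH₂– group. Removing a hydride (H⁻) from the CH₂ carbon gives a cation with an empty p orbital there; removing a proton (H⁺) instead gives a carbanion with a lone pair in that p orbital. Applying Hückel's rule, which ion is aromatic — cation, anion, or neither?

The cation

Once that carbon is sp², every ring atom has a p orbital and both ions are fully conjugated.
Cation: 3 × 2 + 0 = 6 π electrons → 4(1)+2, aromatic.
Anion: 3 × 2 + 2 = 8 π electrons → 4(2), antiaromatic.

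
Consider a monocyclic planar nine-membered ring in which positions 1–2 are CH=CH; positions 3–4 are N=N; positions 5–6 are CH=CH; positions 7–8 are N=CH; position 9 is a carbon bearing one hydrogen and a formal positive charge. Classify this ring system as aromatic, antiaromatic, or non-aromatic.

Antiaromatic

Every ring atom contributes a p orbital perpendicular to the ring (every atom in a ring double bond is sp² and brings one electron to the p orbital; each sp² =N– keeps its lone pair in-plane and puts one electron into the π system; the carbocation has an empty p orbital), so the π system is cyclic and fully conjugated.
Tallying contributions gives 4 × 2 = 8 from the double-bond units + 0 from the CH(+) atom = 8.
With 8 = 4·2 π electrons, Hückel's rule classifies the planar ring as antiaromatic.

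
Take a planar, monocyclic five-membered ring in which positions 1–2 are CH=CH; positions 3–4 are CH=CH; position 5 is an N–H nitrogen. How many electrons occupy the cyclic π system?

6

Every ring atom contributes a p orbital perpendicular to the ring (the double-bond atoms are sp², each contributing one p electron; the pyrrole-type nitrogen donates its lone pair from the p orbital), so the π system is cyclic and fully conjugated.
π-electron count: 2 × 2 = 4 from the double-bond units + 2 from the NH atom = 6.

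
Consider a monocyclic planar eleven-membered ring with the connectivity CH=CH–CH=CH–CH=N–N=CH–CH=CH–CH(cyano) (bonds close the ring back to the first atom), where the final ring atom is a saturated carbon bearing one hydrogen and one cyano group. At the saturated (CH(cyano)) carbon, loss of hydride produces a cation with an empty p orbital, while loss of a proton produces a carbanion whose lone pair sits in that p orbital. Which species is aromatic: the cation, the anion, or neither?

The cation

In both ions every ring atom is sp² and contributes a p orbital, so both rings are fully conjugated.
Cation: 5 × 2 + 0 = 10 π electrons → 4(2)+2, aromatic.
Anion: 5 × 2 + 2 = 12 π electrons → 4(3), antiaromatic.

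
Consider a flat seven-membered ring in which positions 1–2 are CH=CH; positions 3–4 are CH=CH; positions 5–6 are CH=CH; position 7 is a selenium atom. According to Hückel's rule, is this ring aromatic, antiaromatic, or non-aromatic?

All ring atoms are sp² and supply a p orbital to the ring (every atom in a ring double bond is sp² and brings one electron to the p orbital; the selenium donates one lone pair from its p orbital); the conjugation is uninterrupted.
Adding the contributions, 3 × 2 = 6 from the double-bond units + 2 from the Se atom = 8.
8 is a 4n count (n = 2), so the planar conjugated ring is antiaromatic.

Antiaromatic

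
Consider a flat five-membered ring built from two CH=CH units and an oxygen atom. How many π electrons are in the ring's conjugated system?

6

Every ring atom contributes a p orbital perpendicular to the ring (every atom in a ring double bond is sp² and brings one electron to the p orbital; the oxygen donates one lone pair from its p orbital), so the π system is cyclic and fully conjugated.
Tallying contributions gives 2 × 2 = 4 from the double-bond units + 2 from the O atom = 6.
This is furan.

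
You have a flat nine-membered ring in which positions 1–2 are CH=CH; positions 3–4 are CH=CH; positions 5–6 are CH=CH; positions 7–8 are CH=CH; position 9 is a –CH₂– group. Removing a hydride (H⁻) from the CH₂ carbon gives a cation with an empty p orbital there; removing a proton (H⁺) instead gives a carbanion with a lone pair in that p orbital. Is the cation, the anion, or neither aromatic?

The anion

In both ions every ring atom is sp² and contributes a p orbital, so both rings are fully conjugated.
Cation: 4 × 2 + 0 = 8 π electrons → 4(2), antiaromatic.
Anion: 4 × 2 + 2 = 10 π electrons → 4(2)+2, aromatic.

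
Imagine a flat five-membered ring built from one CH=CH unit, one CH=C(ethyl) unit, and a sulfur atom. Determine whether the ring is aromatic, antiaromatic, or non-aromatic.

All ring atoms are sp² and supply a p orbital to the ring (the double-bond atoms are sp², each contributing one p electron; the sulfur donates one lone pair from its p orbital); the conjugation is uninterrupted.
Counting π electrons: 2 × 2 = 4 from the double-bond units + 2 from the S atom = 6.
That gives a 4n+2 count (6, n = 1).

Aromatic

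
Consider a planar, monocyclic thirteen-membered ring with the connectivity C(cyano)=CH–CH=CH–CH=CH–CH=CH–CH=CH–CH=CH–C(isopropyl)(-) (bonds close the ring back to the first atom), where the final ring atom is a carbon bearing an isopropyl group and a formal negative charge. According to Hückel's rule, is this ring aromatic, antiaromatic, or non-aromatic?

Aromatic

The p orbitals form a continuous loop: every atom in a ring double bond is sp² and brings one electron to the p orbital; the carbanion's lone pair occupies the p orbital. The ring is fully conjugated.
Counting π electrons: 6 × 2 = 12 from the double-bond units + 2 from the C(isopropyl)(-) atom = 14.
Since 14 = 4·3 + 2, the ring meets the 4n+2 criterion.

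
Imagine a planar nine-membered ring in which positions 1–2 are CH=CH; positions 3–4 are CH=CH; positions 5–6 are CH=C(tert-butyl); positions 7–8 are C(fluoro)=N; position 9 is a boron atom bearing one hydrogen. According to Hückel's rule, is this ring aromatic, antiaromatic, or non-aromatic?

Antiaromatic

The p orbitals form a continuous loop: the double-bond atoms are sp², each contributing one p electron; each =N– nitrogen is pyridine-type (lone pair in the sp² plane, one electron in the p orbital); the boron has an empty p orbital. The ring is fully conjugated.
Counting π electrons: 4 × 2 = 8 from the double-bond units + 0 from the BH atom = 8.
With 8 = 4·2 π electrons, Hückel's rule classifies the planar ring as antiaromatic.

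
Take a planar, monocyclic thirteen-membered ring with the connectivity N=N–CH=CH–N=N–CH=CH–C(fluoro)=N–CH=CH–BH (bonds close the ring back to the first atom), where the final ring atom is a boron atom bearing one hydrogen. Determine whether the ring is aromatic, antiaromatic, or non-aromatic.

All ring atoms are sp² and supply a p orbital to the ring (each doubly-bonded ring atom is sp² with one p-orbital electron; each =N– nitrogen is pyridine-type (lone pair in the sp² plane, one electron in the p orbital); the boron has an empty p orbital); the conjugation is uninterrupted.
Counting π electrons: 6 × 2 = 12 from the double-bond units + 0 from the BH atom = 12.
A 4n π count (12, n = 3) in a planar conjugated ring means antiaromatic.

Antiaromatic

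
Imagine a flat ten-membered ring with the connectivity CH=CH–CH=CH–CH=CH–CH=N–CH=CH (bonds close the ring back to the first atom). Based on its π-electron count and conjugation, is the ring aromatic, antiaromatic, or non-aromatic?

The p orbitals form a continuous loop: each doubly-bonded ring atom is sp² with one p-orbital electron; the doubly-bonded nitrogens are pyridine-type — their lone pairs lie in the ring plane, leaving one electron in the p orbital. The ring is fully conjugated.
π-electron count: 5 × 2 = 10 from the 5 double-bond units.
That gives a 4n+2 count (10, n = 2).

Aromatic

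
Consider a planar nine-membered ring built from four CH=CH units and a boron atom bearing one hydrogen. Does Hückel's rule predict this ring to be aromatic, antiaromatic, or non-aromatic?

Antiaromatic

The p orbitals form a continuous loop: each doubly-bonded ring atom is sp² with one p-orbital electron; the boron has an empty p orbital. The ring is fully conjugated.
π-electron count: 4 × 2 = 8 from the double-bond units + 0 from the BH atom = 8.
8 is a 4n count (n = 2), so the planar conjugated ring is antiaromatic.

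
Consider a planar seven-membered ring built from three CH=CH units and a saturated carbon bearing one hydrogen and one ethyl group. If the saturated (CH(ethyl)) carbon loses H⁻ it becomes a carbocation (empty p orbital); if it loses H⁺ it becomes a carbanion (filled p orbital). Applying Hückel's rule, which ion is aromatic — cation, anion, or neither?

Both ions have a continuous loop of p orbitals — each ring atom is sp².
Cation: 3 × 2 + 0 = 6 π electrons → 4(1)+2, aromatic.
Anion: 3 × 2 + 2 = 8 π electrons → 4(2), antiaromatic.

The cation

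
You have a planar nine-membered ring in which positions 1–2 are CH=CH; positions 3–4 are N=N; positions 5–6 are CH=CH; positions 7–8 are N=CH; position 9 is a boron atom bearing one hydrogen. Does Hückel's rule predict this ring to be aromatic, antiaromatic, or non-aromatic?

Check conjugation: each doubly-bonded ring atom is sp² with one p-orbital electron; each =N– nitrogen is pyridine-type (lone pair in the sp² plane, one electron in the p orbital); the boron has an empty p orbital — every position has a p orbital, so the cyclic π system is continuous.
Counting π electrons: 4 × 2 = 8 from the double-bond units + 0 from the BH atom = 8.
8 is a 4n count (n = 2), so the planar conjugated ring is antiaromatic.

Antiaromatic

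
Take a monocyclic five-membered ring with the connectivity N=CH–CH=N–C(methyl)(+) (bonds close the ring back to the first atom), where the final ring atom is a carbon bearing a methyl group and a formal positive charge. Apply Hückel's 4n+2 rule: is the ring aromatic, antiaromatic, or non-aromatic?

All ring atoms are sp² and supply a p orbital to the ring (every atom in a ring double bond is sp² and brings one electron to the p orbital; the doubly-bonded nitrogens are pyridine-type — their lone pairs lie in the ring plane, leaving one electron in the p orbital; the carbocation has an empty p orbital); the conjugation is uninterrupted.
π-electron count: 2 × 2 = 4 from the double-bond units + 0 from the C(methyl)(+) atom = 4.
A 4n π count (4, n = 1) in a planar conjugated ring means antiaromatic.

Antiaromatic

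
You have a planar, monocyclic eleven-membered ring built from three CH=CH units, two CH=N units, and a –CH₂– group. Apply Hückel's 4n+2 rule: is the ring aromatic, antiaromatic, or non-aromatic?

Non-aromatic

At the CH2 position, the tetrahedral CH₂ carbon is sp³ and has no p orbital in the ring π system; the ring's p-orbital overlap is broken there.
Broken conjugation rules out both aromaticity and antiaromaticity.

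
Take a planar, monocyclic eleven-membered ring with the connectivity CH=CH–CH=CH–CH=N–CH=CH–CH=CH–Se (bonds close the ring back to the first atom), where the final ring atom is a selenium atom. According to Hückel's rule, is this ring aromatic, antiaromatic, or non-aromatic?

Every ring atom contributes a p orbital perpendicular to the ring (every atom in a ring double bond is sp² and brings one electron to the p orbital; each =N– nitrogen is pyridine-type (lone pair in the sp² plane, one electron in the p orbital); the selenium donates one lone pair from its p orbital), so the π system is cyclic and fully conjugated.
Adding the contributions, 5 × 2 = 10 from the double-bond units + 2 from the Se atom = 12.
12 is a 4n count (n = 3), so the planar conjugated ring is antiaromatic.

Antiaromatic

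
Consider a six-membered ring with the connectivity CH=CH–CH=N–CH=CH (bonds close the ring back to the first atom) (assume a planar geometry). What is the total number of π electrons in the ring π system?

6

All ring atoms are sp² and supply a p orbital to the ring (every atom in a ring double bond is sp² and brings one electron to the p orbital; the doubly-bonded nitrogens are pyridine-type — their lone pairs lie in the ring plane, leaving one electron in the p orbital); the conjugation is uninterrupted.
Counting π electrons: 3 × 2 = 6 from the 3 double-bond units.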